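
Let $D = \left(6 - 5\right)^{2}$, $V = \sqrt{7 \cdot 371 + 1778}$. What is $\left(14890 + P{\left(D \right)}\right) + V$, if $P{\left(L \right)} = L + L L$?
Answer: $14892 + 25 \sqrt{7} \approx 14958.0$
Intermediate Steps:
$V = 25 \sqrt{7}$ ($V = \sqrt{2597 + 1778} = \sqrt{4375} = 25 \sqrt{7} \approx 66.144$)
$D = 1$ ($D = 1^{2} = 1$)
$P{\left(L \right)} = L + L^{2}$
$\left(14890 + P{\left(D \right)}\right) + V = \left(14890 + 1 \left(1 + 1\right)\right) + 25 \sqrt{7} = \left(14890 + 1 \cdot 2\right) + 25 \sqrt{7} = \left(14890 + 2\right) + 25 \sqrt{7} = 14892 + 25 \sqrt{7}$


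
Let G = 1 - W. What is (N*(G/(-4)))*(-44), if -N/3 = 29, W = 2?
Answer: 957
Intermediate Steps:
G = -1 (G = 1 - 1*2 = 1 - 2 = -1)
N = -87 (N = -3*29 = -87)
(N*(G/(-4)))*(-44) = -87*(-1)/(-4)*(-44) = -(-87)*(-1)/4*(-44) = -87*¼*(-44) = -87/4*(-44) = 957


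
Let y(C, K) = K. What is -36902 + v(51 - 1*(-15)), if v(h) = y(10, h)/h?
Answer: -36901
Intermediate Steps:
v(h) = 1 (v(h) = h/h = 1)
-36902 + v(51 - 1*(-15)) = -36902 + 1 = -36901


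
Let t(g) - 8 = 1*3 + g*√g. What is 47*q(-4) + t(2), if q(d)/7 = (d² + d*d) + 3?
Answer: 11526 + 2*√2 ≈ 11529.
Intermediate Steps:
t(g) = 11 + g^(3/2) (t(g) = 8 + (1*3 + g*√g) = 8 + (3 + g^(3/2)) = 11 + g^(3/2))
q(d) = 21 + 14*d² (q(d) = 7*((d² + d*d) + 3) = 7*((d² + d²) + 3) = 7*(2*d² + 3) = 7*(3 + 2*d²) = 21 + 14*d²)
47*q(-4) + t(2) = 47*(21 + 14*(-4)²) + (11 + 2^(3/2)) = 47*(21 + 14*16) + (11 + 2*√2) = 47*(21 + 224) + (11 + 2*√2) = 47*245 + (11 + 2*√2) = 11515 + (11 + 2*√2) = 11526 + 2*√2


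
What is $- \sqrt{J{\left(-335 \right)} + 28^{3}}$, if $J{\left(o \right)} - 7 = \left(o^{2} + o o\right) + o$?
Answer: $- \sqrt{246074} \approx -496.06$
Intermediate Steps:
$J{\left(o \right)} = 7 + o + 2 o^{2}$ ($J{\left(o \right)} = 7 + \left(\left(o^{2} + o o\right) + o\right) = 7 + \left(\left(o^{2} + o^{2}\right) + o\right) = 7 + \left(2 o^{2} + o\right) = 7 + \left(o + 2 o^{2}\right) = 7 + o + 2 o^{2}$)
$- \sqrt{J{\left(-335 \right)} + 28^{3}} = - \sqrt{\left(7 - 335 + 2 \left(-335\right)^{2}\right) + 28^{3}} = - \sqrt{\left(7 - 335 + 2 \cdot 112225\right) + 21952} = - \sqrt{\left(7 - 335 + 224450\right) + 21952} = - \sqrt{224122 + 21952} = - \sqrt{246074}$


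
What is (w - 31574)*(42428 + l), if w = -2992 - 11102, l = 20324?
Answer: -2865758336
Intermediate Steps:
w = -14094
(w - 31574)*(42428 + l) = (-14094 - 31574)*(42428 + 20324) = -45668*62752 = -2865758336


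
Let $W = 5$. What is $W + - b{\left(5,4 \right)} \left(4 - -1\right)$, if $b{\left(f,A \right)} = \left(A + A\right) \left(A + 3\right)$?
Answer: $-275$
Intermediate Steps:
$b{\left(f,A \right)} = 2 A \left(3 + A\right)$
$W + - b{\left(5,4 \right)} \left(4 - -1\right) = 5 + - 2 \cdot 4 \left(3 + 4\right) \left(4 - -1\right) = 5 + - 2 \cdot 4 \cdot 7 \left(4 + 1\right) = 5 + \left(-1\right) 56 \cdot 5 = 5 - 280 = -275$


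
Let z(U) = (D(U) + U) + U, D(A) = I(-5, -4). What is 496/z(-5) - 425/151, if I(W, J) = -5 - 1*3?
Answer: -41273/1359 ≈ -30.370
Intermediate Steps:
I(W, J) = -8 (I(W, J) = -5 - 3 = -8)
D(A) = -8
z(U) = -8 + 2*U (z(U) = (-8 + U) + U = -8 + 2*U)
496/z(-5) - 425/151 = 496/(-8 + 2*(-5)) - 425/151 = 496/(-8 - 10) - 425*1/151 = 496/(-18) - 425/151 = 496*(-1/18) - 425/151 = -248/9 - 425/151 = -41273/1359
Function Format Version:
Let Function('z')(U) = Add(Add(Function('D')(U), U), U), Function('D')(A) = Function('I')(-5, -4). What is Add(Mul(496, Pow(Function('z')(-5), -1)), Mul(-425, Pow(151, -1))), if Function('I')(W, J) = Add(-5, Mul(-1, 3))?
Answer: Rational(-41273, 1359) ≈ -30.370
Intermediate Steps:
Function('I')(W, J) = -8 (Function('I')(W, J) = Add(-5, -3) = -8)
Function('D')(A) = -8
Function('z')(U) = Add(-8, Mul(2, U)) (Function('z')(U) = Add(Add(-8, U), U) = Add(-8, Mul(2, U)))
Add(Mul(496, Pow(Function('z')(-5), -1)), Mul(-425, Pow(151, -1))) = Add(Mul(496, Pow(Add(-8, Mul(2, -5)), -1)), Mul(-425, Pow(151, -1))) = Add(Mul(496, Pow(Add(-8, -10), -1)), Mul(-425, Rational(1, 151))) = Add(Mul(496, Pow(-18, -1)), Rational(-425, 151)) = Add(Mul(496, Rational(-1, 18)), Rational(-425, 151)) = Add(Rational(-248, 9), Rational(-425, 151)) = Rational(-41273, 1359)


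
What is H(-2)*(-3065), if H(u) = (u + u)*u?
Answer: -24520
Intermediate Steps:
H(u) = 2*u**2 (H(u) = (2*u)*u = 2*u**2)
H(-2)*(-3065) = (2*(-2)**2)*(-3065) = (2*4)*(-3065) = 8*(-3065) = -24520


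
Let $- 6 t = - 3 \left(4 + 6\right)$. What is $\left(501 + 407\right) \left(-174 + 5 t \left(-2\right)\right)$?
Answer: $-203392$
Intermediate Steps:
$t = 5$ ($t = - \frac{\left(-3\right) \left(4 + 6\right)}{6} = - \frac{\left(-3\right) 10}{6} = \left(- \frac{1}{6}\right) \left(-30\right) = 5$)
$\left(501 + 407\right) \left(-174 + 5 t \left(-2\right)\right) = \left(501 + 407\right) \left(-174 + 5 \cdot 5 \left(-2\right)\right) = 908 \left(-174 + 25 \left(-2\right)\right) = 908 \left(-174 - 50\right) = 908 \left(-224\right) = -203392$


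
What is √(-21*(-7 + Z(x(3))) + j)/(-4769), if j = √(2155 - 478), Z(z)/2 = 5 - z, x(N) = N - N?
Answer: -I*√(63 - √1677)/4769 ≈ -0.00098461*I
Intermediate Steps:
x(N) = 0
Z(z) = 10 - 2*z (Z(z) = 2*(5 - z) = 10 - 2*z)
j = √1677 ≈ 40.951
√(-21*(-7 + Z(x(3))) + j)/(-4769) = √(-21*(-7 + (10 - 2*0)) + √1677)/(-4769) = √(-21*(-7 + (10 + 0)) + √1677)*(-1/4769) = √(-21*(-7 + 10) + √1677)*(-1/4769) = √(-21*3 + √1677)*(-1/4769) = √(-63 + √1677)*(-1/4769) = -√(-63 + √1677)/4769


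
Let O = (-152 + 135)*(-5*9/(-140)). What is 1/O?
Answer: -28/153 ≈ -0.18301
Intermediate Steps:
O = -153/28 (O = -(-765)*(-1)/140 = -17*9/28 = -153/28 ≈ -5.4643)
1/O = 1/(-153/28) = -28/153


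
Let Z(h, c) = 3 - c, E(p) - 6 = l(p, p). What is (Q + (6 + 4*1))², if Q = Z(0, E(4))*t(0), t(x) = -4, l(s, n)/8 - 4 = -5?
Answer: 100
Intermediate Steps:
l(s, n) = -8 (l(s, n) = 32 + 8*(-5) = 32 - 40 = -8)
E(p) = -2 (E(p) = 6 - 8 = -2)
Q = -20 (Q = (3 - 1*(-2))*(-4) = (3 + 2)*(-4) = 5*(-4) = -20)
(Q + (6 + 4*1))² = (-20 + (6 + 4*1))² = (-20 + (6 + 4))² = (-20 + 10)² = (-10)² = 100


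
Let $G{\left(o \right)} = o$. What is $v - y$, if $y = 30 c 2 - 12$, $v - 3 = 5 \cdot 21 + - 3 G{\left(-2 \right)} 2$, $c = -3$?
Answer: $312$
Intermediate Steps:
$v = 120$ ($v = 3 + \left(5 \cdot 21 + \left(-3\right) \left(-2\right) 2\right) = 3 + \left(105 + 6 \cdot 2\right) = 3 + \left(105 + 12\right) = 3 + 117 = 120$)
$y = -192$ ($y = 30 \left(\left(-3\right) 2\right) - 12 = 30 \left(-6\right) - 12 = -180 - 12 = -192$)
$v - y = 120 - -192 = 120 + 192 = 312$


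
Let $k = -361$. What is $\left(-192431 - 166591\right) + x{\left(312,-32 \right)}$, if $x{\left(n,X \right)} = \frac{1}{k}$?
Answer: $- \frac{129606943}{361} \approx -3.5902 \cdot 10^{5}$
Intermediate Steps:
$x{\left(n,X \right)} = - \frac{1}{361}$ ($x{\left(n,X \right)} = \frac{1}{-361} = - \frac{1}{361}$)
$\left(-192431 - 166591\right) + x{\left(312,-32 \right)} = \left(-192431 - 166591\right) - \frac{1}{361} = -359022 - \frac{1}{361} = - \frac{129606943}{361}$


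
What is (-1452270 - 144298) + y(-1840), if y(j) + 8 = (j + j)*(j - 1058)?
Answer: 9068064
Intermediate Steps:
y(j) = -8 + 2*j*(-1058 + j) (y(j) = -8 + (j + j)*(j - 1058) = -8 + (2*j)*(-1058 + j) = -8 + 2*j*(-1058 + j))
(-1452270 - 144298) + y(-1840) = (-1452270 - 144298) + (-8 - 2116*(-1840) + 2*(-1840)²) = -1596568 + (-8 + 3893440 + 2*3385600) = -1596568 + (-8 + 3893440 + 6771200) = -1596568 + 10664632 = 9068064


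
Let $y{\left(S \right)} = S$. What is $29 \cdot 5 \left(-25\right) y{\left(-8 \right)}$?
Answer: $29000$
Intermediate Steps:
$29 \cdot 5 \left(-25\right) y{\left(-8 \right)} = 29 \cdot 5 \left(-25\right) \left(-8\right) = 29 \left(-125\right) \left(-8\right) = \left(-3625\right) \left(-8\right) = 29000$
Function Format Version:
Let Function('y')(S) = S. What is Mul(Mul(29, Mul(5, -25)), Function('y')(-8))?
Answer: 29000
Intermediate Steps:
Mul(Mul(29, Mul(5, -25)), Function('y')(-8)) = Mul(Mul(29, Mul(5, -25)), -8) = Mul(Mul(29, -125), -8) = Mul(-3625, -8) = 29000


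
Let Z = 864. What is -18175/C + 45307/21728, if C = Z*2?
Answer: -9894247/1173312 ≈ -8.4328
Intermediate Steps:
C = 1728 (C = 864*2 = 1728)
-18175/C + 45307/21728 = -18175/1728 + 45307/21728 = -9894247/1173312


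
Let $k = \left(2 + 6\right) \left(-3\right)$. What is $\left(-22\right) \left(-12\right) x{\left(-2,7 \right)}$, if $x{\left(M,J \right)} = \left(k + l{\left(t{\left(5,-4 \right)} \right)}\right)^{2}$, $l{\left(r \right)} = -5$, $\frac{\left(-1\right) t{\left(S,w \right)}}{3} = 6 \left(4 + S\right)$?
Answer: $222024$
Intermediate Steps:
$t{\left(S,w \right)} = -72 - 18 S$ ($t{\left(S,w \right)} = - 3 \cdot 6 \left(4 + S\right) = - 3 \left(24 + 6 S\right) = -72 - 18 S$)
$k = -24$ ($k = 8 \left(-3\right) = -24$)
$x{\left(M,J \right)} = 841$ ($x{\left(M,J \right)} = \left(-24 - 5\right)^{2} = \left(-29\right)^{2} = 841$)
$\left(-22\right) \left(-12\right) x{\left(-2,7 \right)} = \left(-22\right) \left(-12\right) 841 = 264 \cdot 841 = 222024$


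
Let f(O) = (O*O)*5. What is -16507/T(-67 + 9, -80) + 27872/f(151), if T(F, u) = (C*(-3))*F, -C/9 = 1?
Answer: 1925528087/178531830 ≈ 10.785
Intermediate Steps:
C = -9 (C = -9*1 = -9)
f(O) = 5*O² (f(O) = O²*5 = 5*O²)
T(F, u) = 27*F (T(F, u) = (-9*(-3))*F = 27*F)
-16507/T(-67 + 9, -80) + 27872/f(151) = -16507*1/(27*(-67 + 9)) + 27872/((5*151²)) = -16507/(27*(-58)) + 27872/((5*22801)) = -16507/(-1566) + 27872/114005 = -16507*(-1/1566) + 27872*(1/114005) = 16507/1566 + 27872/114005 = 1925528087/178531830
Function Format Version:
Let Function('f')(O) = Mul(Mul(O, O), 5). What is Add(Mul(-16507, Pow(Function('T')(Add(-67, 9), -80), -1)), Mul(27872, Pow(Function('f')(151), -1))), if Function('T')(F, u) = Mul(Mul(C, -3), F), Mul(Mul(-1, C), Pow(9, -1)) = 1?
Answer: Rational(1925528087, 178531830) ≈ 10.785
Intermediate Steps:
C = -9 (C = Mul(-9, 1) = -9)
Function('f')(O) = Mul(5, Pow(O, 2)) (Function('f')(O) = Mul(Pow(O, 2), 5) = Mul(5, Pow(O, 2)))
Function('T')(F, u) = Mul(27, F) (Function('T')(F, u) = Mul(Mul(-9, -3), F) = Mul(27, F))
Add(Mul(-16507, Pow(Function('T')(Add(-67, 9), -80), -1)), Mul(27872, Pow(Function('f')(151), -1))) = Add(Mul(-16507, Pow(Mul(27, Add(-67, 9)), -1)), Mul(27872, Pow(Mul(5, Pow(151, 2)), -1))) = Add(Mul(-16507, Pow(Mul(27, -58), -1)), Mul(27872, Pow(Mul(5, 22801), -1))) = Add(Mul(-16507, Pow(-1566, -1)), Mul(27872, Pow(114005, -1))) = Add(Mul(-16507, Rational(-1, 1566)), Mul(27872, Rational(1, 114005))) = Add(Rational(16507, 1566), Rational(27872, 114005)) = Rational(1925528087, 178531830)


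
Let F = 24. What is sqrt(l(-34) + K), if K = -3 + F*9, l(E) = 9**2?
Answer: 7*sqrt(6) ≈ 17.146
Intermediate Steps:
l(E) = 81
K = 213 (K = -3 + 24*9 = -3 + 216 = 213)
sqrt(l(-34) + K) = sqrt(81 + 213) = sqrt(294) = 7*sqrt(6)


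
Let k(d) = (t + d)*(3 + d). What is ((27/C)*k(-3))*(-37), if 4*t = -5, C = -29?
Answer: 0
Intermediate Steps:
t = -5/4 (t = (¼)*(-5) = -5/4 ≈ -1.2500)
k(d) = (3 + d)*(-5/4 + d) (k(d) = (-5/4 + d)*(3 + d) = (3 + d)*(-5/4 + d))
((27/C)*k(-3))*(-37) = ((27/(-29))*(-15/4 + (-3)² + (7/4)*(-3)))*(-37) = ((27*(-1/29))*(-15/4 + 9 - 21/4))*(-37) = -27/29*0*(-37) = 0*(-37) = 0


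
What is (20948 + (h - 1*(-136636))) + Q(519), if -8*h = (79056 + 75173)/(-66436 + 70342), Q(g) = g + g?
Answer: 4956466027/31248 ≈ 1.5862e+5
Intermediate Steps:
Q(g) = 2*g
h = -154229/31248 (h = -(79056 + 75173)/(8*(-66436 + 70342)) = -154229/(8*3906) = -1/8*154229/3906 = -154229/31248 ≈ -4.9356)
(20948 + (h - 1*(-136636))) + Q(519) = (20948 + (-154229/31248 - 1*(-136636))) + 2*519 = (20948 + (-154229/31248 + 136636)) + 1038 = (20948 + 4269447499/31248) + 1038 = 4924030603/31248 + 1038 = 4956466027/31248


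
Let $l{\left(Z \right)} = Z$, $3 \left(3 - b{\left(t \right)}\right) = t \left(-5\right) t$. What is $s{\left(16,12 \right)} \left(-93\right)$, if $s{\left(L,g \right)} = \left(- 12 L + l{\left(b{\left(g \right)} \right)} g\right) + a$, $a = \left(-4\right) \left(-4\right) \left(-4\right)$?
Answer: $-247380$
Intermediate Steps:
$b{\left(t \right)} = 3 + \frac{5 t^{2}}{3}$ ($b{\left(t \right)} = 3 - \frac{t \left(-5\right) t}{3} = 3 - \frac{- 5 t t}{3} = 3 - \frac{\left(-5\right) t^{2}}{3} = 3 + \frac{5 t^{2}}{3}$)
$a = -64$ ($a = 16 \left(-4\right) = -64$)
$s{\left(L,g \right)} = -64 - 12 L + g \left(3 + \frac{5 g^{2}}{3}\right)$ ($s{\left(L,g \right)} = \left(- 12 L + \left(3 + \frac{5 g^{2}}{3}\right) g\right) - 64 = \left(- 12 L + g \left(3 + \frac{5 g^{2}}{3}\right)\right) - 64 = -64 - 12 L + g \left(3 + \frac{5 g^{2}}{3}\right)$)
$s{\left(16,12 \right)} \left(-93\right) = \left(-64 - 192 + \frac{1}{3} \cdot 12 \left(9 + 5 \cdot 12^{2}\right)\right) \left(-93\right) = \left(-64 - 192 + \frac{1}{3} \cdot 12 \left(9 + 5 \cdot 144\right)\right) \left(-93\right) = \left(-64 - 192 + \frac{1}{3} \cdot 12 \left(9 + 720\right)\right) \left(-93\right) = \left(-64 - 192 + \frac{1}{3} \cdot 12 \cdot 729\right) \left(-93\right) = \left(-64 - 192 + 2916\right) \left(-93\right) = 2660 \left(-93\right) = -247380$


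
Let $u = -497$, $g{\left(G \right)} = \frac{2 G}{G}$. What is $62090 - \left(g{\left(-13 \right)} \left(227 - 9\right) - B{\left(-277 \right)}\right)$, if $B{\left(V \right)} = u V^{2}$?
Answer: $-38072659$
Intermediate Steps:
$g{\left(G \right)} = 2$
$B{\left(V \right)} = - 497 V^{2}$
$62090 - \left(g{\left(-13 \right)} \left(227 - 9\right) - B{\left(-277 \right)}\right) = 62090 - \left(2 \left(227 - 9\right) - - 497 \left(-277\right)^{2}\right) = 62090 - \left(2 \cdot 218 - \left(-497\right) 76729\right) = 62090 - \left(436 - -38134313\right) = 62090 - \left(436 + 38134313\right) = 62090 - 38134749 = -38072659$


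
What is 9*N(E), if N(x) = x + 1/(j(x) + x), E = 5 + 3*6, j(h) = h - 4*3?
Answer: 7047/34 ≈ 207.26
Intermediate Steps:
j(h) = -12 + h (j(h) = h - 12 = -12 + h)
E = 23 (E = 5 + 18 = 23)
N(x) = x + 1/(-12 + 2*x) (N(x) = x + 1/((-12 + x) + x) = x + 1/(-12 + 2*x))
9*N(E) = 9*((1 + 23**2 + 23*(-12 + 23))/(2*(-6 + 23))) = 9*((1/2)*(1 + 529 + 23*11)/17) = 9*((1/2)*(1/17)*(1 + 529 + 253)) = 9*((1/2)*(1/17)*783) = 9*(783/34) = 7047/34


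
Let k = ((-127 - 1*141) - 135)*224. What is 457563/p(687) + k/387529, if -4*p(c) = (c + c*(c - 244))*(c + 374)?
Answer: -2493702340657/10451486229711 ≈ -0.23860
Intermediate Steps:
k = -90272 (k = ((-127 - 141) - 135)*224 = (-268 - 135)*224 = -403*224 = -90272)
p(c) = -(374 + c)*(c + c*(-244 + c))/4 (p(c) = -(c + c*(c - 244))*(c + 374)/4 = -(c + c*(-244 + c))*(374 + c)/4 = -(374 + c)*(c + c*(-244 + c))/4)
457563/p(687) + k/387529 = 457563/(((¼)*687*(90882 - 1*687² - 131*687))) - 90272/387529 = 457563/(((¼)*687*(90882 - 1*471969 - 89997))) - 90272*1/387529 = 457563/(((¼)*687*(90882 - 471969 - 89997))) - 90272/387529 = 457563/(((¼)*687*(-471084))) - 90272/387529 = 457563/(-80908677) - 90272/387529 = 457563*(-1/80908677) - 90272/387529 = -152521/26969559 - 90272/387529 = -2493702340657/10451486229711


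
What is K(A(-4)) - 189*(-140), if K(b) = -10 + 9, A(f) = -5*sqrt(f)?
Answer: 26459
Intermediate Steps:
K(b) = -1
K(A(-4)) - 189*(-140) = -1 - 189*(-140) = -1 + 26460 = 26459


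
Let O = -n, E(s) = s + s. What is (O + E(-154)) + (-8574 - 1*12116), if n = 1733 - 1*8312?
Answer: -14419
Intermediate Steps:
E(s) = 2*s
n = -6579 (n = 1733 - 8312 = -6579)
O = 6579 (O = -1*(-6579) = 6579)
(O + E(-154)) + (-8574 - 1*12116) = (6579 + 2*(-154)) + (-8574 - 1*12116) = (6579 - 308) + (-8574 - 12116) = 6271 - 20690 = -14419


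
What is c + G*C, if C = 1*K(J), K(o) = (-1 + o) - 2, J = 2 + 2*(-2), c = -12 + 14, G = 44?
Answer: -218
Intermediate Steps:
c = 2
J = -2 (J = 2 - 4 = -2)
K(o) = -3 + o
C = -5 (C = 1*(-3 - 2) = 1*(-5) = -5)
c + G*C = 2 + 44*(-5) = 2 - 220 = -218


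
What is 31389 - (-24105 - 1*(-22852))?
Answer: 32642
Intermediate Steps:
31389 - (-24105 - 1*(-22852)) = 31389 - (-24105 + 22852) = 31389 - 1*(-1253) = 31389 + 1253 = 32642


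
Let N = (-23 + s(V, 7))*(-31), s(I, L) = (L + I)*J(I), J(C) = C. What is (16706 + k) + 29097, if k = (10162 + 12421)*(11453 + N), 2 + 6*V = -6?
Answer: 2520720193/9 ≈ 2.8008e+8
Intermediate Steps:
V = -4/3 (V = -⅓ + (⅙)*(-6) = -⅓ - 1 = -4/3 ≈ -1.3333)
s(I, L) = I*(I + L) (s(I, L) = (L + I)*I = (I + L)*I = I*(I + L))
N = 8525/9 (N = (-23 - 4*(-4/3 + 7)/3)*(-31) = (-23 - 4/3*17/3)*(-31) = (-23 - 68/9)*(-31) = -275/9*(-31) = 8525/9 ≈ 947.22)
k = 2520307966/9 (k = (10162 + 12421)*(11453 + 8525/9) = 22583*(111602/9) = 2520307966/9 ≈ 2.8003e+8)
(16706 + k) + 29097 = (16706 + 2520307966/9) + 29097 = 2520458320/9 + 29097 = 2520720193/9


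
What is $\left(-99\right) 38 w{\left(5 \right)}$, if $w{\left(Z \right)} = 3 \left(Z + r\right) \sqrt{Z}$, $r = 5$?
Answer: $- 112860 \sqrt{5} \approx -2.5236 \cdot 10^{5}$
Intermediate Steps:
$w{\left(Z \right)} = \sqrt{Z} \left(15 + 3 Z\right)$ ($w{\left(Z \right)} = 3 \left(Z + 5\right) \sqrt{Z} = 3 \left(5 + Z\right) \sqrt{Z} = \left(15 + 3 Z\right) \sqrt{Z} = \sqrt{Z} \left(15 + 3 Z\right)$)
$\left(-99\right) 38 w{\left(5 \right)} = \left(-99\right) 38 \cdot 3 \sqrt{5} \left(5 + 5\right) = - 3762 \cdot 3 \sqrt{5} \cdot 10 = - 3762 \cdot 30 \sqrt{5} = - 112860 \sqrt{5}$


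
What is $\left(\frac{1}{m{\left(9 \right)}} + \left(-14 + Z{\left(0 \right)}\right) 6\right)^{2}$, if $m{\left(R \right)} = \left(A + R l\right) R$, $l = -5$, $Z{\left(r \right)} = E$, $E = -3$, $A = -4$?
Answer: $\frac{2023470289}{194481} \approx 10404.0$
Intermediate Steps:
$Z{\left(r \right)} = -3$
$m{\left(R \right)} = R \left(-4 - 5 R\right)$ ($m{\left(R \right)} = \left(-4 + R \left(-5\right)\right) R = \left(-4 - 5 R\right) R = R \left(-4 - 5 R\right)$)
$\left(\frac{1}{m{\left(9 \right)}} + \left(-14 + Z{\left(0 \right)}\right) 6\right)^{2} = \left(\frac{1}{9 \left(-4 - 45\right)} + \left(-14 - 3\right) 6\right)^{2} = \left(\frac{1}{9 \left(-4 - 45\right)} - 102\right)^{2} = \left(\frac{1}{9 \left(-49\right)} - 102\right)^{2} = \left(\frac{1}{-441} - 102\right)^{2} = \left(- \frac{1}{441} - 102\right)^{2} = \left(- \frac{44983}{441}\right)^{2} = \frac{2023470289}{194481}$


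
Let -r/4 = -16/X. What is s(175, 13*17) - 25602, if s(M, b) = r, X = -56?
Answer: -179222/7 ≈ -25603.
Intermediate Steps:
r = -8/7 (r = -(-64)/(-56) = -(-64)*(-1)/56 = -4*2/7 = -8/7 ≈ -1.1429)
s(M, b) = -8/7
s(175, 13*17) - 25602 = -8/7 - 25602 = -179222/7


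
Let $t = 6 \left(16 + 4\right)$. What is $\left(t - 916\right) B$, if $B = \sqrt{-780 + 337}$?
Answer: $- 796 i \sqrt{443} \approx - 16754.0 i$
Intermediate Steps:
$B = i \sqrt{443}$ ($B = \sqrt{-443} = i \sqrt{443} \approx 21.048 i$)
$t = 120$ ($t = 6 \cdot 20 = 120$)
$\left(t - 916\right) B = \left(120 - 916\right) i \sqrt{443} = - 796 i \sqrt{443}$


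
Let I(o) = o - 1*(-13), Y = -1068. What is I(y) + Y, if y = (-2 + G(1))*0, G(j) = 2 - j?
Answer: -1055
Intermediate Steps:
y = 0 (y = (-2 + (2 - 1*1))*0 = (-2 + (2 - 1))*0 = (-2 + 1)*0 = -1*0 = 0)
I(o) = 13 + o (I(o) = o + 13 = 13 + o)
I(y) + Y = (13 + 0) - 1068 = 13 - 1068 = -1055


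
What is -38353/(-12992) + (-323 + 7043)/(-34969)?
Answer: 179122831/64902464 ≈ 2.7599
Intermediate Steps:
-38353/(-12992) + (-323 + 7043)/(-34969) = -38353*(-1/12992) + 6720*(-1/34969) = 5479/1856 - 6720/34969 = 179122831/64902464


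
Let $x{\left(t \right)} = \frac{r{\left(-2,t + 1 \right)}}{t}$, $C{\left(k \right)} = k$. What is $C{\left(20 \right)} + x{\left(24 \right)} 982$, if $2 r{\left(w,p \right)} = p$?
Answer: $\frac{12755}{24} \approx 531.46$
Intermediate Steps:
$r{\left(w,p \right)} = \frac{p}{2}$
$x{\left(t \right)} = \frac{\frac{1}{2} + \frac{t}{2}}{t}$ ($x{\left(t \right)} = \frac{\frac{1}{2} \left(t + 1\right)}{t} = \frac{\frac{1}{2} \left(1 + t\right)}{t} = \frac{\frac{1}{2} + \frac{t}{2}}{t}$)
$C{\left(20 \right)} + x{\left(24 \right)} 982 = 20 + \frac{1 + 24}{2 \cdot 24} \cdot 982 = 20 + \frac{1}{2} \cdot \frac{1}{24} \cdot 25 \cdot 982 = 20 + \frac{25}{48} \cdot 982 = 20 + \frac{12275}{24} = \frac{12755}{24}$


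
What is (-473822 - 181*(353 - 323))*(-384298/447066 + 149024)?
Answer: -15964645959587036/223533 ≈ -7.1420e+10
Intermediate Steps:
(-473822 - 181*(353 - 323))*(-384298/447066 + 149024) = (-473822 - 181*30)*(-384298*1/447066 + 149024) = (-473822 - 5430)*(-192149/223533 + 149024) = -479252*33311589643/223533 = -15964645959587036/223533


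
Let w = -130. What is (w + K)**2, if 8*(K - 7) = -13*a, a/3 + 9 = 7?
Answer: 205209/16 ≈ 12826.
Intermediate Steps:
a = -6 (a = -27 + 3*7 = -27 + 21 = -6)
K = 67/4 (K = 7 + (-13*(-6))/8 = 7 + (1/8)*78 = 7 + 39/4 = 67/4 ≈ 16.750)
(w + K)**2 = (-130 + 67/4)**2 = (-453/4)**2 = 205209/16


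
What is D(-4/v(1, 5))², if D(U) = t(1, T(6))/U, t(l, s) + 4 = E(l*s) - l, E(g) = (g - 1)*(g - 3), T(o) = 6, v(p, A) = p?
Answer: 25/4 ≈ 6.2500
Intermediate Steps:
E(g) = (-1 + g)*(-3 + g)
t(l, s) = -1 - l + l²*s² - 4*l*s (t(l, s) = -4 + ((3 + (l*s)² - 4*l*s) - l) = -4 + ((3 + l²*s² - 4*l*s) - l) = -4 + (3 - l + l²*s² - 4*l*s) = -1 - l + l²*s² - 4*l*s)
D(U) = 10/U (D(U) = (-1 - 1*1 + 1²*6² - 4*1*6)/U = (-1 - 1 + 1*36 - 24)/U = (-1 - 1 + 36 - 24)/U = 10/U)
D(-4/v(1, 5))² = (10/((-4/1)))² = (10/((-4*1)))² = (10/(-4))² = (10*(-¼))² = (-5/2)² = 25/4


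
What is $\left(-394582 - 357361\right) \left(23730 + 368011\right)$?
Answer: $-294566902763$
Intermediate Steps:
$\left(-394582 - 357361\right) \left(23730 + 368011\right) = \left(-751943\right) 391741 = -294566902763$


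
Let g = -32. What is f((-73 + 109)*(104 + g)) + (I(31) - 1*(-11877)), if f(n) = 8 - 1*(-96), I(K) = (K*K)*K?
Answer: 41772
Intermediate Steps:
I(K) = K**3 (I(K) = K**2*K = K**3)
f(n) = 104 (f(n) = 8 + 96 = 104)
f((-73 + 109)*(104 + g)) + (I(31) - 1*(-11877)) = 104 + (31**3 - 1*(-11877)) = 104 + (29791 + 11877) = 104 + 41668 = 41772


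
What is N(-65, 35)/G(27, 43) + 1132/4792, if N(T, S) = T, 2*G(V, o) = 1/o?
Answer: -6696537/1198 ≈ -5589.8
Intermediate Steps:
G(V, o) = 1/(2*o)
N(-65, 35)/G(27, 43) + 1132/4792 = -65/((½)/43) + 1132/4792 = -65/((½)*(1/43)) + 1132*(1/4792) = -65/1/86 + 283/1198 = -65*86 + 283/1198 = -5590 + 283/1198 = -6696537/1198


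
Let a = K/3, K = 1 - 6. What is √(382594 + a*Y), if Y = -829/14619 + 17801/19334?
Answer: √623762412682714009826/40377678 ≈ 618.54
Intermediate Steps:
K = -5
a = -5/3 ≈ -1.6667
Y = 34886419/40377678 (Y = -829*1/14619 + 17801*(1/19334) = -829/14619 + 2543/2762 = 34886419/40377678 ≈ 0.86400)
√(382594 + a*Y) = √(382594 - 5/3*34886419/40377678) = √(382594 - 174432095/121133034) = √(46344597578101/121133034) = √623762412682714009826/40377678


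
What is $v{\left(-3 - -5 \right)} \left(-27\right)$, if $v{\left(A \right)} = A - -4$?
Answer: $-162$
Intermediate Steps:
$v{\left(A \right)} = 4 + A$ ($v{\left(A \right)} = A + 4 = 4 + A$)
$v{\left(-3 - -5 \right)} \left(-27\right) = \left(4 - -2\right) \left(-27\right) = \left(4 + \left(-3 + 5\right)\right) \left(-27\right) = \left(4 + 2\right) \left(-27\right) = 6 \left(-27\right) = -162$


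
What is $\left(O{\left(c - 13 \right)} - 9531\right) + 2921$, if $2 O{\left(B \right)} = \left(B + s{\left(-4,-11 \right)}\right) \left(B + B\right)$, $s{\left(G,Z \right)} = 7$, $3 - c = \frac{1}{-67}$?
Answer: $- \frac{29538490}{4489} \approx -6580.2$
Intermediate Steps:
$c = \frac{202}{67}$ ($c = 3 - \frac{1}{-67} = 3 - - \frac{1}{67} = 3 + \frac{1}{67} = \frac{202}{67} \approx 3.0149$)
$O{\left(B \right)} = B \left(7 + B\right)$ ($O{\left(B \right)} = \frac{\left(B + 7\right) \left(B + B\right)}{2} = \frac{\left(7 + B\right) 2 B}{2} = \frac{2 B \left(7 + B\right)}{2} = B \left(7 + B\right)$)
$\left(O{\left(c - 13 \right)} - 9531\right) + 2921 = \left(\left(\frac{202}{67} - 13\right) \left(7 + \left(\frac{202}{67} - 13\right)\right) - 9531\right) + 2921 = \left(- \frac{669 \left(7 - \frac{669}{67}\right)}{67} - 9531\right) + 2921 = \left(\left(- \frac{669}{67}\right) \left(- \frac{200}{67}\right) - 9531\right) + 2921 = \left(\frac{133800}{4489} - 9531\right) + 2921 = - \frac{42650859}{4489} + 2921 = - \frac{29538490}{4489}$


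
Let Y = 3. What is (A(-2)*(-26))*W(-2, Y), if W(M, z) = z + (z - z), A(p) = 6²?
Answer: -2808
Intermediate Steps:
A(p) = 36
W(M, z) = z (W(M, z) = z + 0 = z)
(A(-2)*(-26))*W(-2, Y) = (36*(-26))*3 = -936*3 = -2808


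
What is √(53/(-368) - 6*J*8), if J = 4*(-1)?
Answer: √1623869/92 ≈ 13.851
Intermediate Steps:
J = -4
√(53/(-368) - 6*J*8) = √(53/(-368) - 6*(-4)*8) = √(53*(-1/368) + 24*8) = √(-53/368 + 192) = √(70603/368) = √1623869/92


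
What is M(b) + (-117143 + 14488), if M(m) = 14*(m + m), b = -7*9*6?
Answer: -113239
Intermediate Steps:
b = -378 (b = -63*6 = -378)
M(m) = 28*m (M(m) = 14*(2*m) = 28*m)
M(b) + (-117143 + 14488) = 28*(-378) + (-117143 + 14488) = -10584 - 102655 = -113239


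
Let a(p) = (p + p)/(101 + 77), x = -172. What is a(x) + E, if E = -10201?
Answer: -908061/89 ≈ -10203.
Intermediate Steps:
a(p) = p/89 (a(p) = (2*p)/178 = (2*p)*(1/178) = p/89)
a(x) + E = (1/89)*(-172) - 10201 = -172/89 - 10201 = -908061/89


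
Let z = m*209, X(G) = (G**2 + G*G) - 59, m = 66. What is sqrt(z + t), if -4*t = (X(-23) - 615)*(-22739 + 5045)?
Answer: sqrt(1712418) ≈ 1308.6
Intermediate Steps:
X(G) = -59 + 2*G**2 (X(G) = (G**2 + G**2) - 59 = 2*G**2 - 59 = -59 + 2*G**2)
t = 1698624 (t = -((-59 + 2*(-23)**2) - 615)*(-22739 + 5045)/4 = -((-59 + 2*529) - 615)*(-17694)/4 = -((-59 + 1058) - 615)*(-17694)/4 = -(999 - 615)*(-17694)/4 = -96*(-17694) = -1/4*(-6794496) = 1698624)
z = 13794 (z = 66*209 = 13794)
sqrt(z + t) = sqrt(13794 + 1698624) = sqrt(1712418)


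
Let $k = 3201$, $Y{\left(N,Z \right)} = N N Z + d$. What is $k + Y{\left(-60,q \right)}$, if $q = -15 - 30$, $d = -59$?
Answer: $-158858$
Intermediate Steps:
$q = -45$
$Y{\left(N,Z \right)} = -59 + Z N^{2}$ ($Y{\left(N,Z \right)} = N N Z - 59 = N^{2} Z - 59 = Z N^{2} - 59 = -59 + Z N^{2}$)
$k + Y{\left(-60,q \right)} = 3201 - \left(59 + 45 \left(-60\right)^{2}\right) = 3201 - 162059 = -158858$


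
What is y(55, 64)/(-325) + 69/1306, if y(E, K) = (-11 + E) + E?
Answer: -106869/424450 ≈ -0.25178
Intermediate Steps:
y(E, K) = -11 + 2*E
y(55, 64)/(-325) + 69/1306 = (-11 + 2*55)/(-325) + 69/1306 = (-11 + 110)*(-1/325) + 69*(1/1306) = 99*(-1/325) + 69/1306 = -99/325 + 69/1306 = -106869/424450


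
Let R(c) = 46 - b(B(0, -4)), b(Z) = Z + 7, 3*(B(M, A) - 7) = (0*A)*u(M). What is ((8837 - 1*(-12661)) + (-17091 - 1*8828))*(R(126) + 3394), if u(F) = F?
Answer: -15146346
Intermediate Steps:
B(M, A) = 7 (B(M, A) = 7 + ((0*A)*M)/3 = 7 + (0*M)/3 = 7 + (⅓)*0 = 7 + 0 = 7)
b(Z) = 7 + Z
R(c) = 32 (R(c) = 46 - (7 + 7) = 46 - 1*14 = 46 - 14 = 32)
((8837 - 1*(-12661)) + (-17091 - 1*8828))*(R(126) + 3394) = ((8837 - 1*(-12661)) + (-17091 - 1*8828))*(32 + 3394) = ((8837 + 12661) + (-17091 - 8828))*3426 = (21498 - 25919)*3426 = -4421*3426 = -15146346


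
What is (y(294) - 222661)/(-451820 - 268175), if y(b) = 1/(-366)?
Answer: 81493927/263518170 ≈ 0.30925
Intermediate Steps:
y(b) = -1/366
(y(294) - 222661)/(-451820 - 268175) = (-1/366 - 222661)/(-451820 - 268175) = -81493927/366/(-719995) = -81493927/366*(-1/719995) = 81493927/263518170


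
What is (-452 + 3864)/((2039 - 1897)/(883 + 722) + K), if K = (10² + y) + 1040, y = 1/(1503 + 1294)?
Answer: 15317099220/5118069679 ≈ 2.9927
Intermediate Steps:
y = 1/2797 ≈ 0.00035753
K = 3188581/2797 (K = (10² + 1/2797) + 1040 = (100 + 1/2797) + 1040 = 279701/2797 + 1040 = 3188581/2797 ≈ 1140.0)
(-452 + 3864)/((2039 - 1897)/(883 + 722) + K) = (-452 + 3864)/((2039 - 1897)/(883 + 722) + 3188581/2797) = 3412/(142/1605 + 3188581/2797) = 3412/(5118069679/4489185) = 3412*(4489185/5118069679) = 15317099220/5118069679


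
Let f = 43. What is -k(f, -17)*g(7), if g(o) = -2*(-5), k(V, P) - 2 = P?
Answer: 150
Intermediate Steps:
k(V, P) = 2 + P
g(o) = 10
-k(f, -17)*g(7) = -(2 - 17)*10 = -(-15)*10 = -1*(-150) = 150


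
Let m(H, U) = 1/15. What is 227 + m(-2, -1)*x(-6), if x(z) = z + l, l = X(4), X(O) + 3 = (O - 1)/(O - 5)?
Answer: 1131/5 ≈ 226.20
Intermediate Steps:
X(O) = -3 + (-1 + O)/(-5 + O) (X(O) = -3 + (O - 1)/(O - 5) = -3 + (-1 + O)/(-5 + O))
l = -6 (l = 2*(7 - 1*4)/(-5 + 4) = 2*(7 - 4)/(-1) = 2*(-1)*3 = -6)
m(H, U) = 1/15
x(z) = -6 + z (x(z) = z - 6 = -6 + z)
227 + m(-2, -1)*x(-6) = 227 + (-6 - 6)/15 = 227 + (1/15)*(-12) = 227 - ⅘ = 1131/5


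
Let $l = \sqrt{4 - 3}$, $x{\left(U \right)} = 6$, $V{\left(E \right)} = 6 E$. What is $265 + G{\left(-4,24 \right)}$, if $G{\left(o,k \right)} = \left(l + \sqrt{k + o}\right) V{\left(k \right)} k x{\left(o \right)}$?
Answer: $21001 + 41472 \sqrt{5} \approx 1.1374 \cdot 10^{5}$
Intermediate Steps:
$l = 1$ ($l = \sqrt{1} = 1$)
$G{\left(o,k \right)} = 36 k^{2} \left(1 + \sqrt{k + o}\right)$ ($G{\left(o,k \right)} = \left(1 + \sqrt{k + o}\right) 6 k k 6 = \left(1 + \sqrt{k + o}\right) 6 k^{2} \cdot 6 = \left(1 + \sqrt{k + o}\right) 36 k^{2} = 36 k^{2} \left(1 + \sqrt{k + o}\right)$)
$265 + G{\left(-4,24 \right)} = 265 + 36 \cdot 24^{2} \left(1 + \sqrt{24 - 4}\right) = 265 + 36 \cdot 576 \left(1 + \sqrt{20}\right) = 265 + 36 \cdot 576 \left(1 + 2 \sqrt{5}\right) = 265 + \left(20736 + 41472 \sqrt{5}\right) = 21001 + 41472 \sqrt{5}$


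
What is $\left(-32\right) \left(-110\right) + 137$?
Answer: $3657$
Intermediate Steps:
$\left(-32\right) \left(-110\right) + 137 = 3520 + 137 = 3657$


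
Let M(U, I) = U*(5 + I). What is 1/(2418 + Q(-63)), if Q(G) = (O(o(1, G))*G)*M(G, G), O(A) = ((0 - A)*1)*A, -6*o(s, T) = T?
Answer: 2/50764377 ≈ 3.9398e-8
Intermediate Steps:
o(s, T) = -T/6
O(A) = -A² (O(A) = (-A*1)*A = (-A)*A = -A²)
Q(G) = -G⁴*(5 + G)/36 (Q(G) = ((-(-G/6)²)*G)*(G*(5 + G)) = ((-G²/36)*G)*(G*(5 + G)) = (-G³/36)*(G*(5 + G)) = -G⁴*(5 + G)/36)
1/(2418 + Q(-63)) = 1/(2418 + (1/36)*(-63)⁴*(-5 - 1*(-63))) = 1/(2418 + (1/36)*15752961*(-5 + 63)) = 1/(2418 + (1/36)*15752961*58) = 1/(2418 + 50759541/2) = 1/(50764377/2) = 2/50764377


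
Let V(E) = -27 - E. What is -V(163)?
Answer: 190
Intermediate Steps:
-V(163) = -(-27 - 1*163) = -(-27 - 163) = -1*(-190) = 190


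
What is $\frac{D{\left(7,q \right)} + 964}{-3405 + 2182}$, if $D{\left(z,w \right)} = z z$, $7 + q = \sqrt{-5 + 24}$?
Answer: $- \frac{1013}{1223} \approx -0.82829$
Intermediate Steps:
$q = -7 + \sqrt{19}$ ($q = -7 + \sqrt{-5 + 24} = -7 + \sqrt{19} \approx -2.6411$)
$D{\left(z,w \right)} = z^{2}$
$\frac{D{\left(7,q \right)} + 964}{-3405 + 2182} = \frac{7^{2} + 964}{-3405 + 2182} = \frac{49 + 964}{-1223} = 1013 \left(- \frac{1}{1223}\right) = - \frac{1013}{1223}$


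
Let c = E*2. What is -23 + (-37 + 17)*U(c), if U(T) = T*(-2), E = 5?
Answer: 377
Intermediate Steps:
c = 10 (c = 5*2 = 10)
U(T) = -2*T
-23 + (-37 + 17)*U(c) = -23 + (-37 + 17)*(-2*10) = -23 - 20*(-20) = -23 + 400 = 377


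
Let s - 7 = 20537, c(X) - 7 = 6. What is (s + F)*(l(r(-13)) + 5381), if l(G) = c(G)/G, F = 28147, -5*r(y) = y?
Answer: 262249726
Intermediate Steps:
c(X) = 13 (c(X) = 7 + 6 = 13)
r(y) = -y/5
s = 20544 (s = 7 + 20537 = 20544)
l(G) = 13/G
(s + F)*(l(r(-13)) + 5381) = (20544 + 28147)*(13/((-1/5*(-13))) + 5381) = 48691*(13/(13/5) + 5381) = 48691*(13*(5/13) + 5381) = 48691*(5 + 5381) = 48691*5386 = 262249726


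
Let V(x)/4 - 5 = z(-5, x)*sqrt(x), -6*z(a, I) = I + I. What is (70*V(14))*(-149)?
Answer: -208600 + 584080*sqrt(14)/3 ≈ 5.1988e+5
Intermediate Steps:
z(a, I) = -I/3 (z(a, I) = -(I + I)/6 = -I/3)
V(x) = 20 - 4*x**(3/2)/3 (V(x) = 20 + 4*((-x/3)*sqrt(x)) = 20 + 4*(-x**(3/2)/3) = 20 - 4*x**(3/2)/3)
(70*V(14))*(-149) = (70*(20 - 56*sqrt(14)/3))*(-149) = (1400 - 3920*sqrt(14)/3)*(-149) = -208600 + 584080*sqrt(14)/3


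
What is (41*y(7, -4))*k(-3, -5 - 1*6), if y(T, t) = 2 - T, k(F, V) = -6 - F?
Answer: 615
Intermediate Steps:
(41*y(7, -4))*k(-3, -5 - 1*6) = (41*(2 - 1*7))*(-6 - 1*(-3)) = (41*(2 - 7))*(-6 + 3) = (41*(-5))*(-3) = -205*(-3) = 615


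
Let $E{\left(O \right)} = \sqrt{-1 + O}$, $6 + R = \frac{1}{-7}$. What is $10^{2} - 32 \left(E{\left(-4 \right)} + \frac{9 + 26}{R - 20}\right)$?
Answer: $\frac{26140}{183} - 32 i \sqrt{5} \approx 142.84 - 71.554 i$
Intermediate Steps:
$R = - \frac{43}{7}$ ($R = -6 + \frac{1}{-7} = -6 - \frac{1}{7} = - \frac{43}{7} \approx -6.1429$)
$10^{2} - 32 \left(E{\left(-4 \right)} + \frac{9 + 26}{R - 20}\right) = 10^{2} - 32 \left(\sqrt{-1 - 4} + \frac{9 + 26}{- \frac{43}{7} - 20}\right) = 100 - 32 \left(\sqrt{-5} + \frac{35}{- \frac{183}{7}}\right) = 100 - 32 \left(i \sqrt{5} + 35 \left(- \frac{7}{183}\right)\right) = 100 - 32 \left(i \sqrt{5} - \frac{245}{183}\right) = 100 - 32 \left(- \frac{245}{183} + i \sqrt{5}\right) = 100 + \left(\frac{7840}{183} - 32 i \sqrt{5}\right) = \frac{26140}{183} - 32 i \sqrt{5}$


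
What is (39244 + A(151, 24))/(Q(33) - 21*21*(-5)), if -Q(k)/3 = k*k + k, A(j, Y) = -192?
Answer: -39052/1161 ≈ -33.637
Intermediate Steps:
Q(k) = -3*k - 3*k² (Q(k) = -3*(k*k + k) = -3*(k² + k) = -3*(k + k²) = -3*k - 3*k²)
(39244 + A(151, 24))/(Q(33) - 21*21*(-5)) = (39244 - 192)/(-3*33*(1 + 33) - 21*21*(-5)) = 39052/(-3*33*34 - 441*(-5)) = 39052/(-3366 + 2205) = 39052/(-1161) = 39052*(-1/1161) = -39052/1161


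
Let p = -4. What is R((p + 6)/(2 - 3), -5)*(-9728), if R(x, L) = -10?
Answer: 97280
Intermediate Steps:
R((p + 6)/(2 - 3), -5)*(-9728) = -10*(-9728) = 97280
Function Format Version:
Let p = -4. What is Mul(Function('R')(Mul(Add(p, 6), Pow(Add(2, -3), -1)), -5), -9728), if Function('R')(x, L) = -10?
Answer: 97280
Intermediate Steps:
Mul(Function('R')(Mul(Add(p, 6), Pow(Add(2, -3), -1)), -5), -9728) = Mul(-10, -9728) = 97280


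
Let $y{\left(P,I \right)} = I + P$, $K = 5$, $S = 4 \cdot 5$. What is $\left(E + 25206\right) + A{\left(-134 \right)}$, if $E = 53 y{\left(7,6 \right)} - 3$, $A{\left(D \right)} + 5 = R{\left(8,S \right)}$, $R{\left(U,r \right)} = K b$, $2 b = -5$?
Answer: $\frac{51749}{2} \approx 25875.0$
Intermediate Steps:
$S = 20$
$b = - \frac{5}{2}$ ($b = \frac{1}{2} \left(-5\right) = - \frac{5}{2} \approx -2.5$)
$R{\left(U,r \right)} = - \frac{25}{2}$ ($R{\left(U,r \right)} = 5 \left(- \frac{5}{2}\right) = - \frac{25}{2}$)
$A{\left(D \right)} = - \frac{35}{2}$ ($A{\left(D \right)} = -5 - \frac{25}{2} = - \frac{35}{2}$)
$E = 686$ ($E = 53 \left(6 + 7\right) - 3 = 53 \cdot 13 - 3 = 689 - 3 = 686$)
$\left(E + 25206\right) + A{\left(-134 \right)} = \left(686 + 25206\right) - \frac{35}{2} = 25892 - \frac{35}{2} = \frac{51749}{2}$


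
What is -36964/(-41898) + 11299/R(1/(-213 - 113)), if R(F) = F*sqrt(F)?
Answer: 18482/20949 + 3683474*I*sqrt(326) ≈ 0.88224 + 6.6507e+7*I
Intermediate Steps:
R(F) = F**(3/2)
-36964/(-41898) + 11299/R(1/(-213 - 113)) = -36964/(-41898) + 11299/((1/(-213 - 113))**(3/2)) = -36964*(-1/41898) + 11299/((1/(-326))**(3/2)) = 18482/20949 + 11299/((-1/326)**(3/2)) = 18482/20949 + 11299/((-I*sqrt(326)/106276)) = 18482/20949 + 11299*(326*I*sqrt(326)) = 18482/20949 + 3683474*I*sqrt(326)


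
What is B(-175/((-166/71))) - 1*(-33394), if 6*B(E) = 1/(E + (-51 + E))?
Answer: 1641381971/49152 ≈ 33394.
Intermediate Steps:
B(E) = 1/(6*(-51 + 2*E)) (B(E) = 1/(6*(E + (-51 + E))) = 1/(6*(-51 + 2*E)))
B(-175/((-166/71))) - 1*(-33394) = 1/(6*(-51 + 2*(-175/((-166/71))))) - 1*(-33394) = 1/(6*(-51 + 2*(-175/((-166*1/71))))) + 33394 = 1/(6*(-51 + 2*(-175/(-166/71)))) + 33394 = 1/(6*(-51 + 2*(-175*(-71/166)))) + 33394 = 1/(6*(-51 + 2*(12425/166))) + 33394 = 1/(6*(-51 + 12425/83)) + 33394 = 1/(6*(8192/83)) + 33394 = (⅙)*(83/8192) + 33394 = 83/49152 + 33394 = 1641381971/49152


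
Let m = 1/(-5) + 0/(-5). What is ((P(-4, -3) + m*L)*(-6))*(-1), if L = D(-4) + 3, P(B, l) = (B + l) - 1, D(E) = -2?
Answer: -246/5 ≈ -49.200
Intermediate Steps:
P(B, l) = -1 + B + l
m = -⅕ (m = 1*(-⅕) + 0*(-⅕) = -⅕ + 0 = -⅕ ≈ -0.20000)
L = 1 (L = -2 + 3 = 1)
((P(-4, -3) + m*L)*(-6))*(-1) = (((-1 - 4 - 3) - ⅕*1)*(-6))*(-1) = ((-8 - ⅕)*(-6))*(-1) = -41/5*(-6)*(-1) = (246/5)*(-1) = -246/5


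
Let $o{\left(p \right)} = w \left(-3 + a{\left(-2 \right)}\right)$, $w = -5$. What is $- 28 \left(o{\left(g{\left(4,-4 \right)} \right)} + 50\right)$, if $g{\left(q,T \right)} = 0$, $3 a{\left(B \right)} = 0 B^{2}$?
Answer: $-1820$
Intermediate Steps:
$a{\left(B \right)} = 0$ ($a{\left(B \right)} = \frac{0 B^{2}}{3} = \frac{1}{3} \cdot 0 = 0$)
$o{\left(p \right)} = 15$ ($o{\left(p \right)} = - 5 \left(-3 + 0\right) = \left(-5\right) \left(-3\right) = 15$)
$- 28 \left(o{\left(g{\left(4,-4 \right)} \right)} + 50\right) = - 28 \left(15 + 50\right) = \left(-28\right) 65 = -1820$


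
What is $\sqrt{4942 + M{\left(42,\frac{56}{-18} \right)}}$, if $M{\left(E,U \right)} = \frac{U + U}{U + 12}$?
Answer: $\frac{\sqrt{494130}}{10} \approx 70.294$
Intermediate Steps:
$M{\left(E,U \right)} = \frac{2 U}{12 + U}$
$\sqrt{4942 + M{\left(42,\frac{56}{-18} \right)}} = \sqrt{4942 + \frac{2 \frac{56}{-18}}{12 + \frac{56}{-18}}} = \sqrt{4942 + \frac{2 \cdot 56 \left(- \frac{1}{18}\right)}{12 + 56 \left(- \frac{1}{18}\right)}} = \sqrt{4942 + 2 \left(- \frac{28}{9}\right) \frac{1}{12 - \frac{28}{9}}} = \sqrt{4942 + 2 \left(- \frac{28}{9}\right) \frac{1}{\frac{80}{9}}} = \sqrt{4942 + 2 \left(- \frac{28}{9}\right) \frac{9}{80}} = \sqrt{4942 - \frac{7}{10}} = \sqrt{\frac{49413}{10}} = \frac{\sqrt{494130}}{10}$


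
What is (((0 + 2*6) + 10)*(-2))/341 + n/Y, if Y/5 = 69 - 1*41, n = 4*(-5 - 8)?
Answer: -543/1085 ≈ -0.50046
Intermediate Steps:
n = -52 (n = 4*(-13) = -52)
Y = 140 (Y = 5*(69 - 1*41) = 5*(69 - 41) = 5*28 = 140)
(((0 + 2*6) + 10)*(-2))/341 + n/Y = (((0 + 2*6) + 10)*(-2))/341 - 52/140 = (((0 + 12) + 10)*(-2))*(1/341) - 52*1/140 = ((12 + 10)*(-2))*(1/341) - 13/35 = (22*(-2))*(1/341) - 13/35 = -44*1/341 - 13/35 = -4/31 - 13/35 = -543/1085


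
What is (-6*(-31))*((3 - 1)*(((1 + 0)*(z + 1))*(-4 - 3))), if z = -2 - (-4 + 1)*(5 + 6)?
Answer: -83328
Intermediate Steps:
z = 31 (z = -2 - (-3)*11 = -2 - 1*(-33) = -2 + 33 = 31)
(-6*(-31))*((3 - 1)*(((1 + 0)*(z + 1))*(-4 - 3))) = (-6*(-31))*((3 - 1)*(((1 + 0)*(31 + 1))*(-4 - 3))) = 186*(2*((1*32)*(-7))) = 186*(2*(32*(-7))) = 186*(2*(-224)) = 186*(-448) = -83328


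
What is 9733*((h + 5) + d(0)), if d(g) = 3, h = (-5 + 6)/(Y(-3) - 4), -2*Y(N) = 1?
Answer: 681310/9 ≈ 75701.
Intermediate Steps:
Y(N) = -½ (Y(N) = -½*1 = -½)
h = -2/9 (h = (-5 + 6)/(-½ - 4) = 1/(-9/2) = 1*(-2/9) = -2/9 ≈ -0.22222)
9733*((h + 5) + d(0)) = 9733*((-2/9 + 5) + 3) = 9733*(43/9 + 3) = 9733*(70/9) = 681310/9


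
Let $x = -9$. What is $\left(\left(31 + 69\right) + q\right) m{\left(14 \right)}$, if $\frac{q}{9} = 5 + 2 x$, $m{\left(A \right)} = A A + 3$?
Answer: $-3383$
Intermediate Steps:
$m{\left(A \right)} = 3 + A^{2}$ ($m{\left(A \right)} = A^{2} + 3 = 3 + A^{2}$)
$q = -117$ ($q = 9 \left(5 + 2 \left(-9\right)\right) = 9 \left(5 - 18\right) = 9 \left(-13\right) = -117$)
$\left(\left(31 + 69\right) + q\right) m{\left(14 \right)} = \left(\left(31 + 69\right) - 117\right) \left(3 + 14^{2}\right) = \left(100 - 117\right) \left(3 + 196\right) = \left(-17\right) 199 = -3383$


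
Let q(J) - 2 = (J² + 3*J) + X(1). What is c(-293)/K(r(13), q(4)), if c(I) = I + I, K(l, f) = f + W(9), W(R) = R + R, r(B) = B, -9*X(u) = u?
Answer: -5274/431 ≈ -12.237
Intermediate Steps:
X(u) = -u/9
W(R) = 2*R
q(J) = 17/9 + J² + 3*J (q(J) = 2 + ((J² + 3*J) - ⅑*1) = 2 + ((J² + 3*J) - ⅑) = 2 + (-⅑ + J² + 3*J) = 17/9 + J² + 3*J)
K(l, f) = 18 + f (K(l, f) = f + 2*9 = f + 18 = 18 + f)
c(I) = 2*I
c(-293)/K(r(13), q(4)) = (2*(-293))/(18 + (17/9 + 4² + 3*4)) = -586/(18 + (17/9 + 16 + 12)) = -586/(18 + 269/9) = -586/431/9 = -586*9/431 = -5274/431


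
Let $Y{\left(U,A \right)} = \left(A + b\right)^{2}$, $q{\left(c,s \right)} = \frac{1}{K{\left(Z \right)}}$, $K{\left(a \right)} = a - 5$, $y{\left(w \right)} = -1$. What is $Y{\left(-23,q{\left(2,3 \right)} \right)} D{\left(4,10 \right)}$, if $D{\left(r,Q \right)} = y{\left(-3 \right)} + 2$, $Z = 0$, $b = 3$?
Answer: $\frac{196}{25} \approx 7.84$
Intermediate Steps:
$K{\left(a \right)} = -5 + a$
$q{\left(c,s \right)} = - \frac{1}{5}$ ($q{\left(c,s \right)} = \frac{1}{-5 + 0} = \frac{1}{-5} = - \frac{1}{5}$)
$Y{\left(U,A \right)} = \left(3 + A\right)^{2}$ ($Y{\left(U,A \right)} = \left(A + 3\right)^{2} = \left(3 + A\right)^{2}$)
$D{\left(r,Q \right)} = 1$ ($D{\left(r,Q \right)} = -1 + 2 = 1$)
$Y{\left(-23,q{\left(2,3 \right)} \right)} D{\left(4,10 \right)} = \left(3 - \frac{1}{5}\right)^{2} \cdot 1 = \left(\frac{14}{5}\right)^{2} \cdot 1 = \frac{196}{25} \cdot 1 = \frac{196}{25}$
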